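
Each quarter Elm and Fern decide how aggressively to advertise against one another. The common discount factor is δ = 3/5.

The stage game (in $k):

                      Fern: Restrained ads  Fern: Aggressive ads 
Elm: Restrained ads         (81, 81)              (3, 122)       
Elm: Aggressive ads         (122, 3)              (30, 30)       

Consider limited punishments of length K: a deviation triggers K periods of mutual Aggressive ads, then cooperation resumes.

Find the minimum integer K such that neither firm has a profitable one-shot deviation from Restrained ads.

Need Σ_{k=1}^{K} δ^k ≥ (122−81)/(81−30) = 0.8039 at δ = 3/5.
At K = 1 the sum is 0.6000 < 0.8039; at K = 2 it is 0.9600 ≥ 0.8039.
So the minimum punishment length is K = 2.

2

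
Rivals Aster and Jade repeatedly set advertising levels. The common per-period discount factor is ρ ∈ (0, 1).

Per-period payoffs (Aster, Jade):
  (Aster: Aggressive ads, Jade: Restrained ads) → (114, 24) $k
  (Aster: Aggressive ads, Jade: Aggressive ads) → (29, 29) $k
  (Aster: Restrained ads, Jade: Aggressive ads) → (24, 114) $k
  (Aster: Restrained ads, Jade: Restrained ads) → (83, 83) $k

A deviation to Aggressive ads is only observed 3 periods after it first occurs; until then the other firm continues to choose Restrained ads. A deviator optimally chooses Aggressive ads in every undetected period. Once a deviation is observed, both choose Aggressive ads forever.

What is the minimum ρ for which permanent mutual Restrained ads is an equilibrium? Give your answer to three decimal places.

0.714

Deviating for the 3 undetected periods gains 114−83 = 31 per period over cooperation, then loses 83−29 = 54 per period forever once punishment starts.
Gain: 31(1 + ρ + … + ρ^2); loss: 54·ρ^3/(1−ρ).
No profitable deviation ⇔ 31(1−ρ^3) ≤ 54·ρ^3, i.e. ρ^3 ≥ 31/(31+54) = 31/85.
Hence ρ ≥ (31/85)^(1/3) ≈ 0.714.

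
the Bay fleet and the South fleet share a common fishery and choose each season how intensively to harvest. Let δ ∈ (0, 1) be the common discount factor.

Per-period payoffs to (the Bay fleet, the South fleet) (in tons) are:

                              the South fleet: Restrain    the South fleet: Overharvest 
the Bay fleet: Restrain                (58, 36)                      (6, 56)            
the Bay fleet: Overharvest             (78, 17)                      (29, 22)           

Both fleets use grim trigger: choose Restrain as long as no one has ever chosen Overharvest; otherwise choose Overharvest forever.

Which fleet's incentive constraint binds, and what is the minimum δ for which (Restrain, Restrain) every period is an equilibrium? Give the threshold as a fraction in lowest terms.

For the Bay fleet: deviation gain 78−58 = 20, per-period punishment loss 58−29 = 29. IC gives δ ≥ 20/49.
For the South fleet: gain 20, loss 14 per period, so δ ≥ 20/34 = 10/17.
The tighter constraint is the South fleet's, so cooperation needs δ ≥ 10/17.

the South fleet; δ ≥ 10/17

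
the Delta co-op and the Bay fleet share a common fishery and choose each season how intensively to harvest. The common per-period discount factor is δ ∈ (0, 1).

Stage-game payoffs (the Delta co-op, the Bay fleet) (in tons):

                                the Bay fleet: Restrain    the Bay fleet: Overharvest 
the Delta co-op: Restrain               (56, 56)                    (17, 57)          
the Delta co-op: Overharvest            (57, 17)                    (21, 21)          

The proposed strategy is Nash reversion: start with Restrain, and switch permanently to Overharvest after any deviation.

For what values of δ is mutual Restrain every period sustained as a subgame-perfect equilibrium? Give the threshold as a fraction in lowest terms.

One-period gain from deviating is 57 − 56 = 1. The loss is 56 − 21 = 35 in every subsequent period, with present value 35·δ/(1−δ).
Deviation is unprofitable when 35·δ/(1−δ) ≥ 1, i.e. δ/(1−δ) ≥ 1/35.
Equivalently δ ≥ 1/(1+35) = 1/36.

1/36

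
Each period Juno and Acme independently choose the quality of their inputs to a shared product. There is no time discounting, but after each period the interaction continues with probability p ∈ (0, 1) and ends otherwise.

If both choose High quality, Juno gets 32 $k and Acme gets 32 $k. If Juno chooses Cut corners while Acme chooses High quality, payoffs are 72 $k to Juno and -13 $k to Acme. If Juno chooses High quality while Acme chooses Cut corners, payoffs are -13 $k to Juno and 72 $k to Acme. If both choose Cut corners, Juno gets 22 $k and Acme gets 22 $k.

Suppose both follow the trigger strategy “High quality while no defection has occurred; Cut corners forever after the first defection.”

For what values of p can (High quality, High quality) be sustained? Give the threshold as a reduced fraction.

With no time discounting, the continuation probability p plays the role of the discount factor.
Grim-trigger IC: 32/(1−p) ≥ 72 + 22p/(1−p) ⇒ p ≥ (72−32)/(72−22) = 4/5.

4/5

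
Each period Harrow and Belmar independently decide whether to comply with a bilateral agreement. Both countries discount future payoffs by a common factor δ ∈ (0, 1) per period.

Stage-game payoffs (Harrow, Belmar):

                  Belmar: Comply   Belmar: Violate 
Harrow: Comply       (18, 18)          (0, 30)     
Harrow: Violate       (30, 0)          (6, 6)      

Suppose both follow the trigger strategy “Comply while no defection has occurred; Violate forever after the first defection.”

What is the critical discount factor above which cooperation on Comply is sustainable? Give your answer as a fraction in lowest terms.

1/2

Cooperation forever yields 18 each period: 18/(1−δ).
Deviating yields 30 once, then 6 forever: 30 + 6δ/(1−δ).
No profitable deviation requires 18/(1−δ) ≥ 30 + 6δ/(1−δ).
Multiplying by (1−δ): 18 ≥ 30(1−δ) + 6δ = 30 − 24δ.
So 24δ ≥ 12, i.e. δ ≥ 12/24 = 1/2.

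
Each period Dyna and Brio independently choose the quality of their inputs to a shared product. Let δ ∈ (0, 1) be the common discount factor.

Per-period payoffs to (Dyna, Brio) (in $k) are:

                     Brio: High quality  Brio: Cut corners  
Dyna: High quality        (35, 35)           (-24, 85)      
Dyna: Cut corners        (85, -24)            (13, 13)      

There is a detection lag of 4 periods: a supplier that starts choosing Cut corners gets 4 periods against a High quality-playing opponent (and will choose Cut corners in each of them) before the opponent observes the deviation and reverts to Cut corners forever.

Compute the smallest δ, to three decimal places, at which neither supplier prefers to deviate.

A deviator earns 85 for 4 periods, then 13 forever; cooperating earns 35 forever. Multiplying the IC by (1−δ):
35 ≥ 85(1−δ^4) + 13δ^4, so 72·δ^4 ≥ 50 and δ^4 ≥ 25/36.
δ ≥ (25/36)^(1/4) ≈ 0.913.

0.913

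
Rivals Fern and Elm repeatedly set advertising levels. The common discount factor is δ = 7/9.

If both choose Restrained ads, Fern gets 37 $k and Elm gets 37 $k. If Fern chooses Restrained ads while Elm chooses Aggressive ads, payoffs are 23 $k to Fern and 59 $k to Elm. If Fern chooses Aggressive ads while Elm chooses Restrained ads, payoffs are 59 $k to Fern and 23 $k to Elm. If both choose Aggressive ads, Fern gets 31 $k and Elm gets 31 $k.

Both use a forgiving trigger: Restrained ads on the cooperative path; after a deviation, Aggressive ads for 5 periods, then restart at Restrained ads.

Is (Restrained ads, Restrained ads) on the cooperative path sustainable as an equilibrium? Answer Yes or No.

IC: δ+…+δ^5 ≥ (59−37)/(37−31) = 11/3.
At δ = 7/9: partial sum = 2.5038 < 3.6667. Cooperation not sustainable.

No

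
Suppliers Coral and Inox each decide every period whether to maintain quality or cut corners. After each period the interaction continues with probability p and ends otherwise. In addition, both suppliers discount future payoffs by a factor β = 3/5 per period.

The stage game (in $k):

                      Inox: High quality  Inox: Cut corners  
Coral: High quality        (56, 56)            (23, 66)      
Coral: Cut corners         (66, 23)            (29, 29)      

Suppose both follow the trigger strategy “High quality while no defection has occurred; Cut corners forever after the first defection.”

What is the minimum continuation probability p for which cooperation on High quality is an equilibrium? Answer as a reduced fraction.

50/111

With continuation probability p and discount β, the effective per-period discount factor is βp.
Grim-trigger IC: βp ≥ (66−56)/(66−29) = 10/37.
So p ≥ (10/37)/(3/5) = 50/111.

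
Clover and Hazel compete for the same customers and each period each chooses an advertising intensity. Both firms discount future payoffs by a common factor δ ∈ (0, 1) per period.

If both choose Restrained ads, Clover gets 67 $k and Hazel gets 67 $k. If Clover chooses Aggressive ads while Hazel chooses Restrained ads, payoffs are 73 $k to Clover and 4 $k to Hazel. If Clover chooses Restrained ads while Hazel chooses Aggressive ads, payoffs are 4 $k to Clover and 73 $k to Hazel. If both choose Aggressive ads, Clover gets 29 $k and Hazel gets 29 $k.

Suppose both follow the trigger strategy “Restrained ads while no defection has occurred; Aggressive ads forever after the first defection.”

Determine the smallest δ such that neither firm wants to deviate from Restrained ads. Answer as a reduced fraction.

67/(1−δ) ≥ 73 + 29δ/(1−δ)
67 ≥ 73 − 44δ
δ ≥ 6/44 = 3/22.

3/22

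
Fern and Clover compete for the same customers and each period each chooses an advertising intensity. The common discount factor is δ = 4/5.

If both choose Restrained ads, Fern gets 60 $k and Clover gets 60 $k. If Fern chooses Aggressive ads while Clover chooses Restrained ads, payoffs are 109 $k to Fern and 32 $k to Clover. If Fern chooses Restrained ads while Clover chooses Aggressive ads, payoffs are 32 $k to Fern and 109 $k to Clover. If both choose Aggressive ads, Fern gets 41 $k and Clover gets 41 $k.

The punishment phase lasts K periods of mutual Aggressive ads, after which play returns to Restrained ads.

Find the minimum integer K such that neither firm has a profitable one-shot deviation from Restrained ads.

IC: δ(1−δ^K)/(1−δ) ≥ (109−60)/(60−41) = 49/19.
With δ = 4/5: need 1 − δ^K ≥ 49/19·(1−4/5)/(4/5), i.e. δ^K ≤ 0.3553.
Since (4/5)^4 = 0.4096 and (4/5)^5 = 0.3277, the smallest such K is 5.

5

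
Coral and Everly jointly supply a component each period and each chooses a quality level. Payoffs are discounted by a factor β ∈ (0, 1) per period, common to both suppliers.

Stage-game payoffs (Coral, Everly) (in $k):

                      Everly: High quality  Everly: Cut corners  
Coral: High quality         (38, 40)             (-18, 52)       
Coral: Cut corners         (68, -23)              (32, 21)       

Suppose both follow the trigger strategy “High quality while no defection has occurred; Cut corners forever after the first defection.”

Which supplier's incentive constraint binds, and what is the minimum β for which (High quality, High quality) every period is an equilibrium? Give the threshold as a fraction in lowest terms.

Coral; β ≥ 5/6

For Coral: deviation gain 68−38 = 30, per-period punishment loss 38−32 = 6. IC gives β ≥ 30/36 = 5/6.
For Everly: gain 12, loss 19 per period, so β ≥ 12/31.
The tighter constraint is Coral's, so cooperation needs β ≥ 5/6.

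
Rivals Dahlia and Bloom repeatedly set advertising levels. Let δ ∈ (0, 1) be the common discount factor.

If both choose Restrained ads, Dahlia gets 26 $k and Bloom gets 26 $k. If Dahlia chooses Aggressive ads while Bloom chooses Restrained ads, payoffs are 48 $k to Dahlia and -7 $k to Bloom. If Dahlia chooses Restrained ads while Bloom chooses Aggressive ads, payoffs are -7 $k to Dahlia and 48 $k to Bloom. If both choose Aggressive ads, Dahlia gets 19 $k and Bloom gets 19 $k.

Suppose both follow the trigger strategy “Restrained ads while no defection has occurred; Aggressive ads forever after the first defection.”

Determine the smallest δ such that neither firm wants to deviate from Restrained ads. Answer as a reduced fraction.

Cooperation forever yields 26 each period: 26/(1−δ).
Deviating yields 48 once, then 19 forever: 48 + 19δ/(1−δ).
No profitable deviation requires 26/(1−δ) ≥ 48 + 19δ/(1−δ).
Multiplying by (1−δ): 26 ≥ 48(1−δ) + 19δ = 48 − 29δ.
So 29δ ≥ 22, i.e. δ ≥ 22/29.

22/29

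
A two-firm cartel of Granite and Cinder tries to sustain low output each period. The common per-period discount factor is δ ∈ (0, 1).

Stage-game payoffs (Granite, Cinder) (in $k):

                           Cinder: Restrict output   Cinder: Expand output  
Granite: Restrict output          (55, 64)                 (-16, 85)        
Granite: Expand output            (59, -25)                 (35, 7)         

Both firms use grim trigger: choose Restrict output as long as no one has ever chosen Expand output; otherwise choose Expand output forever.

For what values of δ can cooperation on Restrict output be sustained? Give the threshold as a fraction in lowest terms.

Granite's threshold: (59−55)/(59−35) = 1/6.
Cinder's threshold: (85−64)/(85−7) = 7/26.
1/6 < 7/26, so Cinder binds and δ* = 7/26.

7/26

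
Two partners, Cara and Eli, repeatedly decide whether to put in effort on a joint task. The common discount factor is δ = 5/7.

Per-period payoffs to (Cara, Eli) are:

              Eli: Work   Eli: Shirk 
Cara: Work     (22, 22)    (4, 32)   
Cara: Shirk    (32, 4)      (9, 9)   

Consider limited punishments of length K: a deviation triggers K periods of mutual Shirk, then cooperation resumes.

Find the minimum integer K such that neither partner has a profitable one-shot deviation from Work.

Need Σ_{k=1}^{K} δ^k ≥ (32−22)/(22−9) = 0.7692 at δ = 5/7.
At K = 1 the sum is 0.7143 < 0.7692; at K = 2 it is 1.2245 ≥ 0.7692.
So the minimum punishment length is K = 2.

2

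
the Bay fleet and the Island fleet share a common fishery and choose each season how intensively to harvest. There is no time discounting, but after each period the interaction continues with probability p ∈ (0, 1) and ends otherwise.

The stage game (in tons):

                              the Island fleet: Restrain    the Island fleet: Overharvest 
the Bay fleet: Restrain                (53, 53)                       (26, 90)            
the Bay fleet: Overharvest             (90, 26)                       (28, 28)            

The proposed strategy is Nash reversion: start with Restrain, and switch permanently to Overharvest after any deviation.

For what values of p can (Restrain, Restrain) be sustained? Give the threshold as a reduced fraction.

37/62

Expected cooperation value is 53 + p·53 + p²·53 + … = 53/(1−p); deviation gives 90 + p·28/(1−p).
53 ≥ 90(1−p) + 28p ⇒ 62p ≥ 37 ⇒ p ≥ 37/62.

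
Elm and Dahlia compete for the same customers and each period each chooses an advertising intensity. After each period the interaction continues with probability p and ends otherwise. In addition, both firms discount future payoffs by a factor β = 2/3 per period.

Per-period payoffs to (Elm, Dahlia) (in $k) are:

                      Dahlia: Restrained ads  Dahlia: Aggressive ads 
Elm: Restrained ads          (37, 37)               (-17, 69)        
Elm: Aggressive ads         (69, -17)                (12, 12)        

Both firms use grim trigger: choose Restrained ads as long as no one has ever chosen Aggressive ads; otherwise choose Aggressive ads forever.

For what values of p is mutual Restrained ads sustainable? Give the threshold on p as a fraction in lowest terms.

Expected continuation weight on next period's payoff is β·p = 2/3·p, which plays the role of the discount factor.
Cooperation requires 2/3·p ≥ (69−37)/(69−12) = 32/57, hence p ≥ 16/19.

16/19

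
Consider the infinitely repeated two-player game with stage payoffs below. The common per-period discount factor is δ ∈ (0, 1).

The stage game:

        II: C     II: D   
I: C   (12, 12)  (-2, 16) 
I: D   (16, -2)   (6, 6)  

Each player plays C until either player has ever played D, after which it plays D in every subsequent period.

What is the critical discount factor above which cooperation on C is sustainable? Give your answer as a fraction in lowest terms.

Under grim trigger the critical discount factor is (T−C)/(T−P) with T = 16, C = 12, P = 6.
δ* = (16−12)/(16−6) = 4/10 = 2/5.

2/5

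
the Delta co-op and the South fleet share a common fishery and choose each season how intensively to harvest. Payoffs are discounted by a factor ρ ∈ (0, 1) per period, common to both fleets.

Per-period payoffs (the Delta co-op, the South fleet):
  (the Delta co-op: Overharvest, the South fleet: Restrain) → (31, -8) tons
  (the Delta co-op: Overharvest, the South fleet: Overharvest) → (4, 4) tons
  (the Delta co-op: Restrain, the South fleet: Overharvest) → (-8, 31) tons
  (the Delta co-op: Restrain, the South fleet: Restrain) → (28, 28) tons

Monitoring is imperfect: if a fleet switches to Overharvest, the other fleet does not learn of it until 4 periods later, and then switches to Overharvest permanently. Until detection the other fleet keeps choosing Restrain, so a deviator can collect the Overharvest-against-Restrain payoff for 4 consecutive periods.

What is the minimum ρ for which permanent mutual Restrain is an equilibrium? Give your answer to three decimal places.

0.577

Deviating for the 4 undetected periods gains 31−28 = 3 per period over cooperation, then loses 28−4 = 24 per period forever once punishment starts.
Gain: 3(1 + ρ + … + ρ^3); loss: 24·ρ^4/(1−ρ).
No profitable deviation ⇔ 3(1−ρ^4) ≤ 24·ρ^4, i.e. ρ^4 ≥ 3/(3+24) = 1/9.
Hence ρ ≥ (1/9)^(1/4) ≈ 0.577.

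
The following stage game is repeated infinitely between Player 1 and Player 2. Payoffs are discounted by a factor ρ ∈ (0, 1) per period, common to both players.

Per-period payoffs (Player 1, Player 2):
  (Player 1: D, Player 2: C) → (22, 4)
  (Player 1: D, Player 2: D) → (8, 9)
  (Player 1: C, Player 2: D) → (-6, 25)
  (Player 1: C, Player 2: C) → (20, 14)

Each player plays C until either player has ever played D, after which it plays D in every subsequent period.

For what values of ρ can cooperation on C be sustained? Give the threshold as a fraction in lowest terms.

11/16

Player 1: cooperation gives 20 each period; deviation gives 22 once then 8 forever.
  20/(1−ρ) ≥ 22 + 8ρ/(1−ρ) ⇒ ρ ≥ 2/14 = 1/7.
Player 2: cooperation gives 14 each period; deviation gives 25 once then 9 forever.
  ρ ≥ 11/16.
Both must hold, so the binding constraint is Player 2's: ρ ≥ 11/16.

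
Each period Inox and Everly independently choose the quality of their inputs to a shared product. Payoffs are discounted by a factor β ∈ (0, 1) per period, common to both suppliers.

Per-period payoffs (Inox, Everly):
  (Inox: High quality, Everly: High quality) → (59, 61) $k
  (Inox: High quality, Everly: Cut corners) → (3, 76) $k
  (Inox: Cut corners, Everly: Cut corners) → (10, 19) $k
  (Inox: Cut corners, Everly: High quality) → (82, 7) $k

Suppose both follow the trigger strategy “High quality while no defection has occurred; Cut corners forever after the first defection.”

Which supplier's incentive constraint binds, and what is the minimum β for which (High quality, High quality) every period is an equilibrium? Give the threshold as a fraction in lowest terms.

Inox; β ≥ 23/72

Inox's threshold: (82−59)/(82−10) = 23/72.
Everly's threshold: (76−61)/(76−19) = 5/19.
23/72 > 5/19, so Inox binds and β* = 23/72.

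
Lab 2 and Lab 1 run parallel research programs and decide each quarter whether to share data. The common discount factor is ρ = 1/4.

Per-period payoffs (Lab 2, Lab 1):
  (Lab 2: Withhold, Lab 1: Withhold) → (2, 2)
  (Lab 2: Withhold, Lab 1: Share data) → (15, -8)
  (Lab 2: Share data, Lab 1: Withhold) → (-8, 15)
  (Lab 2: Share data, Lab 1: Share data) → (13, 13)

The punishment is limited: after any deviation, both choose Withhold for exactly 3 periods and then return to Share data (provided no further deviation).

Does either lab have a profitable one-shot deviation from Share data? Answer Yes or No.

Comparing payoff streams over the 4 periods until play realigns: cooperate → 13(1+ρ+…+ρ^3); deviate → 15 + 2(ρ+…+ρ^3).
Cooperation is sustained iff (13−2)(ρ+…+ρ^3) ≥ 15−13.
ρ+…+ρ^3 = 1/4·(1−(1/4)^3)/(1−1/4) = 0.3281, and (15−13)/(13−2) = 0.1818.
0.3281 ≥ 0.1818, so cooperation is sustainable.

No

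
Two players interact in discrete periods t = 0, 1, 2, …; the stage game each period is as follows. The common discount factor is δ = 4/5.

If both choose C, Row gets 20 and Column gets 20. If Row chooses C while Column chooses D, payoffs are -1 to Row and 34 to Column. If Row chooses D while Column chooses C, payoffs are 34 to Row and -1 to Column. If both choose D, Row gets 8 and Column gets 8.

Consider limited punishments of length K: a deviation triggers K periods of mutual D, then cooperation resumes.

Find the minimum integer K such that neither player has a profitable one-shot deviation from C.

2

IC: δ(1−δ^K)/(1−δ) ≥ (34−20)/(20−8) = 7/6.
With δ = 4/5: need 1 − δ^K ≥ 7/6·(1−4/5)/(4/5), i.e. δ^K ≤ 0.7083.
Since (4/5)^1 = 0.8000 and (4/5)^2 = 0.6400, the smallest such K is 2.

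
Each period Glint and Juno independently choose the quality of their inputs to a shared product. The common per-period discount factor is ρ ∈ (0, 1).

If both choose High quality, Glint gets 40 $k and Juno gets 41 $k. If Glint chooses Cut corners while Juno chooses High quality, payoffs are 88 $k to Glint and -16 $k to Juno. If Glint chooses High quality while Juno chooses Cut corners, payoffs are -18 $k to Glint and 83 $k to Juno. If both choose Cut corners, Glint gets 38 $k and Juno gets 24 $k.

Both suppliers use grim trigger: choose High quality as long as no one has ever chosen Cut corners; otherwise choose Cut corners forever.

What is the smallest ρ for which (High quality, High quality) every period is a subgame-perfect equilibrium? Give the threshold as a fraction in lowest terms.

Glint's threshold: (88−40)/(88−38) = 24/25.
Juno's threshold: (83−41)/(83−24) = 42/59.
24/25 > 42/59, so Glint binds and ρ* = 24/25.

24/25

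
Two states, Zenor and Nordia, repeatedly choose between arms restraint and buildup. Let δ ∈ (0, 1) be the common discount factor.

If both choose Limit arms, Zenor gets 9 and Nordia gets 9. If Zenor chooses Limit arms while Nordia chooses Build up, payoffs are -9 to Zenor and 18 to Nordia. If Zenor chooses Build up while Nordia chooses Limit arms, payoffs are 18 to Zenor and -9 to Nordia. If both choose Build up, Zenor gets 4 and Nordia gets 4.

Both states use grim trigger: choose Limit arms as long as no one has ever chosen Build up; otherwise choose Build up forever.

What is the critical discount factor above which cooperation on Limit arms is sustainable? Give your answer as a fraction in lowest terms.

Cooperation forever yields 9 each period: 9/(1−δ).
Deviating yields 18 once, then 4 forever: 18 + 4δ/(1−δ).
No profitable deviation requires 9/(1−δ) ≥ 18 + 4δ/(1−δ).
Multiplying by (1−δ): 9 ≥ 18(1−δ) + 4δ = 18 − 14δ.
So 14δ ≥ 9, i.e. δ ≥ 9/14.

9/14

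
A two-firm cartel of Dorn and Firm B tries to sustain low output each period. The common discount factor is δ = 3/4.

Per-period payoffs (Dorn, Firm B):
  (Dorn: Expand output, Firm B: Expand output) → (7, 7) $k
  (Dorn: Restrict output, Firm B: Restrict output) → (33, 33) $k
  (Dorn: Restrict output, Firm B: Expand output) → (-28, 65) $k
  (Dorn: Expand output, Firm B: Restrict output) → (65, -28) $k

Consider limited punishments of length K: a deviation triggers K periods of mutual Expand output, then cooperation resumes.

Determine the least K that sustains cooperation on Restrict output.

Need Σ_{k=1}^{K} δ^k ≥ (65−33)/(33−7) = 1.2308 at δ = 3/4.
At K = 1 the sum is 0.7500 < 1.2308; at K = 2 it is 1.3125 ≥ 1.2308.
So the minimum punishment length is K = 2.

2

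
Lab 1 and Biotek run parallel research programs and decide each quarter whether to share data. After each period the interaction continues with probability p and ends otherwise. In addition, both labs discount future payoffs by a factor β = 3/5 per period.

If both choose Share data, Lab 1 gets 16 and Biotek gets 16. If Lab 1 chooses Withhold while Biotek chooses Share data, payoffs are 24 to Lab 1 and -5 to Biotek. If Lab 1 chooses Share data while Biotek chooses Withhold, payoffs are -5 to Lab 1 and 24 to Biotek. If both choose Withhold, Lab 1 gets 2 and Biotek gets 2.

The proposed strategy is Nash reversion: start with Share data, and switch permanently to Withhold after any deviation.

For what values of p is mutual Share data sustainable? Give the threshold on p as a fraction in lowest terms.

With continuation probability p and discount β, the effective per-period discount factor is βp.
Grim-trigger IC: βp ≥ (24−16)/(24−2) = 4/11.
So p ≥ (4/11)/(3/5) = 20/33.

20/33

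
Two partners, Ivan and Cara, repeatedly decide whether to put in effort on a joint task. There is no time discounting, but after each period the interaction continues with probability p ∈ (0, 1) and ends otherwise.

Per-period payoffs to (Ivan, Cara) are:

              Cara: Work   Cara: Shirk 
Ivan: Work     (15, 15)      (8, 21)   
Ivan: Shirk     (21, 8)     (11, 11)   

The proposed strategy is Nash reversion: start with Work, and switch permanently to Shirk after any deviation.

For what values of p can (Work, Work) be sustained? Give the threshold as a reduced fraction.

Expected cooperation value is 15 + p·15 + p²·15 + … = 15/(1−p); deviation gives 21 + p·11/(1−p).
15 ≥ 21(1−p) + 11p ⇒ 10p ≥ 6 ⇒ p ≥ 6/10 = 3/5.

3/5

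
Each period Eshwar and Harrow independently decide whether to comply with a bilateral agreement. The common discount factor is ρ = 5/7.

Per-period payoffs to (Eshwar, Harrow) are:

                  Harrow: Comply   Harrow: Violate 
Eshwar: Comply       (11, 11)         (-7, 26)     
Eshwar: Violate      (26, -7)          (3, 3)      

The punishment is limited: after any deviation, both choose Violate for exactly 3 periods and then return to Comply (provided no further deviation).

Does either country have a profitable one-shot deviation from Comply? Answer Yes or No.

Yes

IC: ρ+…+ρ^3 ≥ (26−11)/(11−3) = 15/8.
At ρ = 5/7: partial sum = 1.5889 < 1.8750. Cooperation not sustainable.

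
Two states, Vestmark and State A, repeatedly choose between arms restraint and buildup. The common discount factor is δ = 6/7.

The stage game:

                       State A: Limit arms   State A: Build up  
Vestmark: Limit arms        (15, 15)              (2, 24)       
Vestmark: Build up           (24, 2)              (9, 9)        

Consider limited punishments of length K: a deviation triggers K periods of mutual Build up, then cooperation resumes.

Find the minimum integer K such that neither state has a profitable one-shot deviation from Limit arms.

2

No profitable deviation requires (15−9)(δ+…+δ^K) ≥ 24−15, i.e. δ+…+δ^K ≥ 3/2 ≈ 1.5000.
With δ = 6/7, the partial sums are K=1: 0.8571, K=2: 1.5918.
K = 2 is the first length at which the sum reaches 1.5000.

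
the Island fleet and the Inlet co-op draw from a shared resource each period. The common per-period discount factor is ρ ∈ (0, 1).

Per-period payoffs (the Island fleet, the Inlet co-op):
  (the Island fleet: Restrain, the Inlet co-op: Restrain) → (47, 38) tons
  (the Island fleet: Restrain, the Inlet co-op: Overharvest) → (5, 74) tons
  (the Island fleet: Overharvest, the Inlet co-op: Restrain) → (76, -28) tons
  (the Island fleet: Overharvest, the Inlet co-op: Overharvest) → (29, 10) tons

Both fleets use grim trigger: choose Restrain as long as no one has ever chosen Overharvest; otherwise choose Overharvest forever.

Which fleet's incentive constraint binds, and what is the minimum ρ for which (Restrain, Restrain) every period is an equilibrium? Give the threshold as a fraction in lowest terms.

the Island fleet's threshold: (76−47)/(76−29) = 29/47.
the Inlet co-op's threshold: (74−38)/(74−10) = 9/16.
29/47 > 9/16, so the Island fleet binds and ρ* = 29/47.

the Island fleet; ρ ≥ 29/47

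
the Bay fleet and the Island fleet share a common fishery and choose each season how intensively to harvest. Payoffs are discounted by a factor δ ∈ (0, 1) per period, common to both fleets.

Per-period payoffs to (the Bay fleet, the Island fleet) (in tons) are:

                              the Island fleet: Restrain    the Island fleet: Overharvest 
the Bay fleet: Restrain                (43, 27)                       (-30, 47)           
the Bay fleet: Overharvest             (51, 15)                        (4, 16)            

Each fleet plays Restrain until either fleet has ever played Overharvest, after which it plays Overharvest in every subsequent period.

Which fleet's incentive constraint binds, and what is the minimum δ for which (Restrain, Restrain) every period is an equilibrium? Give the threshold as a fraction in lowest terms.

the Island fleet; δ ≥ 20/31

For the Bay fleet: deviation gain 51−43 = 8, per-period punishment loss 43−4 = 39. IC gives δ ≥ 8/47.
For the Island fleet: gain 20, loss 11 per period, so δ ≥ 20/31.
The tighter constraint is the Island fleet's, so cooperation needs δ ≥ 20/31.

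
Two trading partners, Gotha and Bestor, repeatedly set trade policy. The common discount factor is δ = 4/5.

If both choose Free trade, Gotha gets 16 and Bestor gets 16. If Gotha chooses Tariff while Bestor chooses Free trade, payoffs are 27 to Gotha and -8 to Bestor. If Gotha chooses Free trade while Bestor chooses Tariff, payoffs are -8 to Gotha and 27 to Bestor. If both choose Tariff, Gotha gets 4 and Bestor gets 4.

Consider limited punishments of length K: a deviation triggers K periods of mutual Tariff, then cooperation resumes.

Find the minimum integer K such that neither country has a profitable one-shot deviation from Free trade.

IC: δ(1−δ^K)/(1−δ) ≥ (27−16)/(16−4) = 11/12.
With δ = 4/5: need 1 − δ^K ≥ 11/12·(1−4/5)/(4/5), i.e. δ^K ≤ 0.7708.
Since (4/5)^1 = 0.8000 and (4/5)^2 = 0.6400, the smallest such K is 2.

2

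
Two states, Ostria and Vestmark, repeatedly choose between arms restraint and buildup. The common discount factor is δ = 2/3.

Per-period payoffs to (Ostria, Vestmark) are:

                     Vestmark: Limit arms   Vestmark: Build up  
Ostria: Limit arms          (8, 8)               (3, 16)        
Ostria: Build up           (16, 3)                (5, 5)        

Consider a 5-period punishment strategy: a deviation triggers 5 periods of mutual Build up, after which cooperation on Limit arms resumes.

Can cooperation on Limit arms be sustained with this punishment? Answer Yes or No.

No

A one-shot deviation gives 16 now, then 5 for 5 periods, then back to 8.
Gain from deviating: (16−8) today; loss: (8−5) in each of the next 5 periods.
No-deviation condition: (8−5)(δ+…+δ^5) ≥ 16−8, i.e. δ+…+δ^5 ≥ 8/3.
At δ = 2/3: δ+…+δ^5 = 1.7366 < 2.6667.
So cooperation is not sustainable.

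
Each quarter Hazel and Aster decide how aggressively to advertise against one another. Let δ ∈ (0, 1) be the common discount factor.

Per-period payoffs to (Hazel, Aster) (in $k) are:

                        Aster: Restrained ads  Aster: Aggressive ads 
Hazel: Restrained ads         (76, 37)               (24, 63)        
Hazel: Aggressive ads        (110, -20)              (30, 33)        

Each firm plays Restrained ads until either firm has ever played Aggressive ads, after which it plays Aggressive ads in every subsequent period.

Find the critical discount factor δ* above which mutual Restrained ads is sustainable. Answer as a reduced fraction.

For Hazel: deviation gain 110−76 = 34, per-period punishment loss 76−30 = 46. IC gives δ ≥ 34/80 = 17/40.
For Aster: gain 26, loss 4 per period, so δ ≥ 26/30 = 13/15.
The tighter constraint is Aster's, so cooperation needs δ ≥ 13/15.

13/15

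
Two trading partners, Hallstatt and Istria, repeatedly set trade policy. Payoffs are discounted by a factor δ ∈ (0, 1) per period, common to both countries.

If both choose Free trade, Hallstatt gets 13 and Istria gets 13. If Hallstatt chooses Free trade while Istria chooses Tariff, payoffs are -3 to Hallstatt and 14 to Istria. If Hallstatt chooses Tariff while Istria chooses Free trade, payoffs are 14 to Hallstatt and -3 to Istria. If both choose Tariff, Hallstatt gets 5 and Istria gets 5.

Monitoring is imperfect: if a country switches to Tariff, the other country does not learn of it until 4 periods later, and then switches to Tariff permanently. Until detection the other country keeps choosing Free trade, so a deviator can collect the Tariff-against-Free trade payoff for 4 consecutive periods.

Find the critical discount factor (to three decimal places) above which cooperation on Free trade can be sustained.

Deviating for the 4 undetected periods gains 14−13 = 1 per period over cooperation, then loses 13−5 = 8 per period forever once punishment starts.
Gain: 1(1 + δ + … + δ^3); loss: 8·δ^4/(1−δ).
No profitable deviation ⇔ 1(1−δ^4) ≤ 8·δ^4, i.e. δ^4 ≥ 1/(1+8) = 1/9.
Hence δ ≥ (1/9)^(1/4) ≈ 0.577.

0.577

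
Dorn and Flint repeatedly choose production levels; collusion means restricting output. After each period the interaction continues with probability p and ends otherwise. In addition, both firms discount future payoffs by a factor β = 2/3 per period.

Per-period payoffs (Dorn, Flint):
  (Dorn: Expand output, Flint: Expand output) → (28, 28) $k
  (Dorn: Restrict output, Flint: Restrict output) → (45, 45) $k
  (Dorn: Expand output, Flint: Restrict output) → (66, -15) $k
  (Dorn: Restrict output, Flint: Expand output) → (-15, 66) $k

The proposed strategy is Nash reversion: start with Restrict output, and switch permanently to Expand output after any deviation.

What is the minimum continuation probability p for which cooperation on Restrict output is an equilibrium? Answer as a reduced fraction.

Expected continuation weight on next period's payoff is β·p = 2/3·p, which plays the role of the discount factor.
Cooperation requires 2/3·p ≥ (66−45)/(66−28) = 21/38, hence p ≥ 63/76.

63/76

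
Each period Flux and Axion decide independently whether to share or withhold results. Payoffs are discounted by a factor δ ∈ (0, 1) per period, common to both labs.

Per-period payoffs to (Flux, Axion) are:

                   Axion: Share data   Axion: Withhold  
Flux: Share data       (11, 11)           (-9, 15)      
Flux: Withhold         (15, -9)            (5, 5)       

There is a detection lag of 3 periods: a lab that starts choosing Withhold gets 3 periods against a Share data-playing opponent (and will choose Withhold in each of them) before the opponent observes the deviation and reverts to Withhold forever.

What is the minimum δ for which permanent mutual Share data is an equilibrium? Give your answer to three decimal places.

A deviator earns 15 for 3 periods, then 5 forever; cooperating earns 11 forever. Multiplying the IC by (1−δ):
11 ≥ 15(1−δ^3) + 5δ^3, so 10·δ^3 ≥ 4 and δ^3 ≥ 2/5.
δ ≥ (2/5)^(1/3) ≈ 0.737.

0.737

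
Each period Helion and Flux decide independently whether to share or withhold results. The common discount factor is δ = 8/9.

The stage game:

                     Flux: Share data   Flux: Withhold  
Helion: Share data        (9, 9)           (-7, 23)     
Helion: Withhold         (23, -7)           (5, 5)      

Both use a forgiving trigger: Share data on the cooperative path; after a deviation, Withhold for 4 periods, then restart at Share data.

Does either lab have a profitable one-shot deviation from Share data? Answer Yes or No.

Yes

A one-shot deviation gives 23 now, then 5 for 4 periods, then back to 9.
Gain from deviating: (23−9) today; loss: (9−5) in each of the next 4 periods.
No-deviation condition: (9−5)(δ+…+δ^4) ≥ 23−9, i.e. δ+…+δ^4 ≥ 7/2.
At δ = 8/9: δ+…+δ^4 = 3.0056 < 3.5000.
So cooperation is not sustainable.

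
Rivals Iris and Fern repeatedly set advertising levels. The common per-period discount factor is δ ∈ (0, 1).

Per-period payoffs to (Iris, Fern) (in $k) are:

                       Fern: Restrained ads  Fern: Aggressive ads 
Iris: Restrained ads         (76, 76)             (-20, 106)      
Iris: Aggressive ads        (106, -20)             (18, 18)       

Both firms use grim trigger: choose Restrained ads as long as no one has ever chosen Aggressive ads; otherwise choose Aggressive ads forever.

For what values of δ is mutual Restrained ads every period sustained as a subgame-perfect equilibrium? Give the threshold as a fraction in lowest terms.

15/44

Cooperation forever yields 76 each period: 76/(1−δ).
Deviating yields 106 once, then 18 forever: 106 + 18δ/(1−δ).
No profitable deviation requires 76/(1−δ) ≥ 106 + 18δ/(1−δ).
Multiplying by (1−δ): 76 ≥ 106(1−δ) + 18δ = 106 − 88δ.
So 88δ ≥ 30, i.e. δ ≥ 30/88 = 15/44.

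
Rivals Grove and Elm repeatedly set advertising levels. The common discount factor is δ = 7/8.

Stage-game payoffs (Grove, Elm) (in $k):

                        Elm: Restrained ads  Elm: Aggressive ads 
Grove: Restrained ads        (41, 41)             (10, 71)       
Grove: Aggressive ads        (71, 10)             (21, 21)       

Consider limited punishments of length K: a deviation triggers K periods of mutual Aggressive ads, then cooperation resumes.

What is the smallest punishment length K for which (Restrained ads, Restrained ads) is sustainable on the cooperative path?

Need Σ_{k=1}^{K} δ^k ≥ (71−41)/(41−21) = 1.5000 at δ = 7/8.
At K = 1 the sum is 0.8750 < 1.5000; at K = 2 it is 1.6406 ≥ 1.5000.
So the minimum punishment length is K = 2.

2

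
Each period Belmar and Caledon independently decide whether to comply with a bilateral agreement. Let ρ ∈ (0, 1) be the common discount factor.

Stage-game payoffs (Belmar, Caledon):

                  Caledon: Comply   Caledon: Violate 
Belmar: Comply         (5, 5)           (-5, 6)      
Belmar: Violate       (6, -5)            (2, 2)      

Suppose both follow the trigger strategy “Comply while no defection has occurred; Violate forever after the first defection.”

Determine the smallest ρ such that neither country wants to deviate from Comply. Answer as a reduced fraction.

5/(1−ρ) ≥ 6 + 2ρ/(1−ρ)
5 ≥ 6 − 4ρ
ρ ≥ 1/4.

1/4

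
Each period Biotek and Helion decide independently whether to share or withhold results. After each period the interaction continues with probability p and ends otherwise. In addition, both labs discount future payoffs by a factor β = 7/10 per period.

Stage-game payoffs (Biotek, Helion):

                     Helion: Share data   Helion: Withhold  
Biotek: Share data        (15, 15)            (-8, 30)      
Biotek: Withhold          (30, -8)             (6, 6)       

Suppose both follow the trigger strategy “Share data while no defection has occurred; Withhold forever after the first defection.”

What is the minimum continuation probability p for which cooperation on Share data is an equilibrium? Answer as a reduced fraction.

25/28

With continuation probability p and discount β, the effective per-period discount factor is βp.
Grim-trigger IC: βp ≥ (30−15)/(30−6) = 5/8.
So p ≥ (5/8)/(7/10) = 25/28.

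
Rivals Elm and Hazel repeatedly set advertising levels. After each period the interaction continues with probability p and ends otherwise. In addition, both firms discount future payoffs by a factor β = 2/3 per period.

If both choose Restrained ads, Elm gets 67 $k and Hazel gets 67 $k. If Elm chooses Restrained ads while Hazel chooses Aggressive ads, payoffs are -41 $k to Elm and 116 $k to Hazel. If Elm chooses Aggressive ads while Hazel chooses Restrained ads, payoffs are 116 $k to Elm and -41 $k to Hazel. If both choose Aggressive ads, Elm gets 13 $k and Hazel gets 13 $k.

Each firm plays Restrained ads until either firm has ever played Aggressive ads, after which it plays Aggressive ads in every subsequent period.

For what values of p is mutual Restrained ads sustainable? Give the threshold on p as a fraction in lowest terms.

With continuation probability p and discount β, the effective per-period discount factor is βp.
Grim-trigger IC: βp ≥ (116−67)/(116−13) = 49/103.
So p ≥ (49/103)/(2/3) = 147/206.

147/206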